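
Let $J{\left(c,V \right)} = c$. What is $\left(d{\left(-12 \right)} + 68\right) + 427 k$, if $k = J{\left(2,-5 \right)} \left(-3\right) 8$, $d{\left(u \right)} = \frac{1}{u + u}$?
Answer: $- \frac{490273}{24} \approx -20428.0$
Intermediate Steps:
$d{\left(u \right)} = \frac{1}{2 u}$
$k = -48$ ($k = 2 \left(-3\right) 8 = \left(-6\right) 8 = -48$)
$\left(d{\left(-12 \right)} + 68\right) + 427 k = \left(\frac{1}{2 \left(-12\right)} + 68\right) + 427 \left(-48\right) = \left(\frac{1}{2} \left(- \frac{1}{12}\right) + 68\right) - 20496 = \left(- \frac{1}{24} + 68\right) - 20496 = \frac{1631}{24} - 20496 = - \frac{490273}{24}$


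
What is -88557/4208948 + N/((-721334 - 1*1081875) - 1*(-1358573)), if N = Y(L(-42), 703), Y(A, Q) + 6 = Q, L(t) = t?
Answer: -2644329188/116965612683 ≈ -0.022608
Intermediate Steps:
Y(A, Q) = -6 + Q
N = 697 (N = -6 + 703 = 697)
-88557/4208948 + N/((-721334 - 1*1081875) - 1*(-1358573)) = -88557/4208948 + 697/((-721334 - 1*1081875) - 1*(-1358573)) = -88557*1/4208948 + 697/((-721334 - 1081875) + 1358573) = -88557/4208948 + 697/(-1803209 + 1358573) = -88557/4208948 + 697/(-444636) = -88557/4208948 + 697*(-1/444636) = -88557/4208948 - 697/444636 = -2644329188/116965612683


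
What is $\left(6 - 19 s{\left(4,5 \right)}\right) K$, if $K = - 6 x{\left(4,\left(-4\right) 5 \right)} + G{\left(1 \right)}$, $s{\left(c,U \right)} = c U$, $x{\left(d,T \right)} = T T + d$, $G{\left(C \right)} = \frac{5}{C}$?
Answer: $904706$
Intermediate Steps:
$x{\left(d,T \right)} = d + T^{2}$ ($x{\left(d,T \right)} = T^{2} + d = d + T^{2}$)
$s{\left(c,U \right)} = U c$
$K = -2419$ ($K = - 6 \left(4 + \left(\left(-4\right) 5\right)^{2}\right) + \frac{5}{1} = - 6 \left(4 + \left(-20\right)^{2}\right) + 5 \cdot 1 = - 6 \left(4 + 400\right) + 5 = \left(-6\right) 404 + 5 = -2424 + 5 = -2419$)
$\left(6 - 19 s{\left(4,5 \right)}\right) K = \left(6 - 19 \cdot 5 \cdot 4\right) \left(-2419\right) = \left(6 - 380\right) \left(-2419\right) = \left(-374\right) \left(-2419\right) = 904706$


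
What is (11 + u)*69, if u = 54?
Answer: 4485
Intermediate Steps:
(11 + u)*69 = (11 + 54)*69 = 65*69 = 4485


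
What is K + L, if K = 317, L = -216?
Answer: 101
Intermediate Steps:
K + L = 317 - 216 = 101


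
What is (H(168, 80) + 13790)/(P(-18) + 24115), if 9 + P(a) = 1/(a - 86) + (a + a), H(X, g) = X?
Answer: 1451632/2503279 ≈ 0.57989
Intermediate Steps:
P(a) = -9 + 1/(-86 + a) + 2*a (P(a) = -9 + (1/(a - 86) + (a + a)) = -9 + (1/(-86 + a) + 2*a) = -9 + 1/(-86 + a) + 2*a)
(H(168, 80) + 13790)/(P(-18) + 24115) = (168 + 13790)/((775 - 181*(-18) + 2*(-18)**2)/(-86 - 18) + 24115) = 13958/((775 + 3258 + 2*324)/(-104) + 24115) = 13958/(-(775 + 3258 + 648)/104 + 24115) = 13958/(-1/104*4681 + 24115) = 13958/(-4681/104 + 24115) = 13958/(2503279/104) = 13958*(104/2503279) = 1451632/2503279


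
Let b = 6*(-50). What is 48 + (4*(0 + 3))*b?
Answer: -3552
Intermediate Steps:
b = -300
48 + (4*(0 + 3))*b = 48 + (4*(0 + 3))*(-300) = 48 + (4*3)*(-300) = 48 + 12*(-300) = 48 - 3600 = -3552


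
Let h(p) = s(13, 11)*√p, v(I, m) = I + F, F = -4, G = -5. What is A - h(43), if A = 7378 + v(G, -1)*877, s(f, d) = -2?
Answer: -515 + 2*√43 ≈ -501.89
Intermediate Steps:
v(I, m) = -4 + I (v(I, m) = I - 4 = -4 + I)
h(p) = -2*√p
A = -515 (A = 7378 + (-4 - 5)*877 = 7378 - 9*877 = 7378 - 7893 = -515)
A - h(43) = -515 - (-2)*√43 = -515 + 2*√43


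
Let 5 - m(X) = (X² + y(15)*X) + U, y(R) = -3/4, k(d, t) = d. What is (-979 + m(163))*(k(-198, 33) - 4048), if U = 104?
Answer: 233740177/2 ≈ 1.1687e+8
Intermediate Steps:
y(R) = -¾ (y(R) = -3*¼ = -¾)
m(X) = -99 - X² + 3*X/4 (m(X) = 5 - ((X² - 3*X/4) + 104) = 5 - (104 + X² - 3*X/4) = 5 + (-104 - X² + 3*X/4) = -99 - X² + 3*X/4)
(-979 + m(163))*(k(-198, 33) - 4048) = (-979 + (-99 - 1*163² + (¾)*163))*(-198 - 4048) = (-979 + (-99 - 1*26569 + 489/4))*(-4246) = (-979 + (-99 - 26569 + 489/4))*(-4246) = (-979 - 106183/4)*(-4246) = -110099/4*(-4246) = 233740177/2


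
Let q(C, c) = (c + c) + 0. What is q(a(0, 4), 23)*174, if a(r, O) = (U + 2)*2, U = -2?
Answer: 8004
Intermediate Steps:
a(r, O) = 0 (a(r, O) = (-2 + 2)*2 = 0*2 = 0)
q(C, c) = 2*c (q(C, c) = 2*c + 0 = 2*c)
q(a(0, 4), 23)*174 = (2*23)*174 = 46*174 = 8004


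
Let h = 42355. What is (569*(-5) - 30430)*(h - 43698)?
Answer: 44688325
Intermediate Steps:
(569*(-5) - 30430)*(h - 43698) = (569*(-5) - 30430)*(42355 - 43698) = (-2845 - 30430)*(-1343) = -33275*(-1343) = 44688325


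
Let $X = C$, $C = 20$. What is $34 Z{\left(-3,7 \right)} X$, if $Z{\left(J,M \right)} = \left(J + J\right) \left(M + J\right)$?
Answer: $-16320$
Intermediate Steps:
$X = 20$
$Z{\left(J,M \right)} = 2 J \left(J + M\right)$
$34 Z{\left(-3,7 \right)} X = 34 \cdot 2 \left(-3\right) \left(-3 + 7\right) 20 = 34 \cdot 2 \left(-3\right) 4 \cdot 20 = 34 \left(-24\right) 20 = \left(-816\right) 20 = -16320$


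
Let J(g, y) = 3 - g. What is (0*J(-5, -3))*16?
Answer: 0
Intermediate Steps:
(0*J(-5, -3))*16 = (0*(3 - 1*(-5)))*16 = (0*(3 + 5))*16 = (0*8)*16 = 0*16 = 0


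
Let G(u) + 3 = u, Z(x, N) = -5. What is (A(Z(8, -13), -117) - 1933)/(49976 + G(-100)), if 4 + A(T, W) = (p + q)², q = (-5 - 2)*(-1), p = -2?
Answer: -1912/49873 ≈ -0.038337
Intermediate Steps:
q = 7 (q = -7*(-1) = 7)
G(u) = -3 + u
A(T, W) = 21 (A(T, W) = -4 + (-2 + 7)² = -4 + 5² = -4 + 25 = 21)
(A(Z(8, -13), -117) - 1933)/(49976 + G(-100)) = (21 - 1933)/(49976 + (-3 - 100)) = -1912/(49976 - 103) = -1912/49873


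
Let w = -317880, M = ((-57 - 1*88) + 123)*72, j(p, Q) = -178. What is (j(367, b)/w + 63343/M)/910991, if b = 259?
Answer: -279655429/6370888019760 ≈ -4.3896e-5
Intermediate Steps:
M = -1584 (M = ((-57 - 88) + 123)*72 = (-145 + 123)*72 = -22*72 = -1584)
(j(367, b)/w + 63343/M)/910991 = (-178/(-317880) + 63343/(-1584))/910991 = (-178*(-1/317880) + 63343*(-1/1584))*(1/910991) = (89/158940 - 63343/1584)*(1/910991) = -279655429/6993360*1/910991 = -279655429/6370888019760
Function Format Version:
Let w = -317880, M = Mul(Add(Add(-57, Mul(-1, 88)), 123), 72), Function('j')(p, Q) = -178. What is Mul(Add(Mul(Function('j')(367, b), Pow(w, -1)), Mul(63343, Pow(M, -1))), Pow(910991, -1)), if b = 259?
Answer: Rational(-279655429, 6370888019760) ≈ -4.3896e-5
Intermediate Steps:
M = -1584 (M = Mul(Add(Add(-57, -88), 123), 72) = Mul(Add(-145, 123), 72) = Mul(-22, 72) = -1584)
Mul(Add(Mul(Function('j')(367, b), Pow(w, -1)), Mul(63343, Pow(M, -1))), Pow(910991, -1)) = Mul(Add(Mul(-178, Pow(-317880, -1)), Mul(63343, Pow(-1584, -1))), Pow(910991, -1)) = Mul(Add(Mul(-178, Rational(-1, 317880)), Mul(63343, Rational(-1, 1584))), Rational(1, 910991)) = Mul(Add(Rational(89, 158940), Rational(-63343, 1584)), Rational(1, 910991)) = Mul(Rational(-279655429, 6993360), Rational(1, 910991)) = Rational(-279655429, 6370888019760)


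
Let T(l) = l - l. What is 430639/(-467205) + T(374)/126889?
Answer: -430639/467205 ≈ -0.92173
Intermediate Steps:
T(l) = 0
430639/(-467205) + T(374)/126889 = 430639/(-467205) + 0/126889 = 430639*(-1/467205) + 0*(1/126889) = -430639/467205 + 0 = -430639/467205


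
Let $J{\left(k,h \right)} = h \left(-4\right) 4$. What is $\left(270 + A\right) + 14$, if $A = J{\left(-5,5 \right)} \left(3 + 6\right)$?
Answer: $-436$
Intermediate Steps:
$J{\left(k,h \right)} = - 16 h$ ($J{\left(k,h \right)} = - 4 h 4 = - 16 h$)
$A = -720$ ($A = \left(-16\right) 5 \left(3 + 6\right) = \left(-80\right) 9 = -720$)
$\left(270 + A\right) + 14 = \left(270 - 720\right) + 14 = -450 + 14 = -436$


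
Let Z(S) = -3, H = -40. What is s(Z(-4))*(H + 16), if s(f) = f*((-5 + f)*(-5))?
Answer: 2880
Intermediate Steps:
s(f) = f*(25 - 5*f)
s(Z(-4))*(H + 16) = (5*(-3)*(5 - 1*(-3)))*(-40 + 16) = (5*(-3)*(5 + 3))*(-24) = (5*(-3)*8)*(-24) = -120*(-24) = 2880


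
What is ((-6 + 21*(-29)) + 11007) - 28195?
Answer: -17803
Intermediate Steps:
((-6 + 21*(-29)) + 11007) - 28195 = ((-6 - 609) + 11007) - 28195 = (-615 + 11007) - 28195 = 10392 - 28195 = -17803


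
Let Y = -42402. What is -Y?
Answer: 42402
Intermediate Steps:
-Y = -1*(-42402) = 42402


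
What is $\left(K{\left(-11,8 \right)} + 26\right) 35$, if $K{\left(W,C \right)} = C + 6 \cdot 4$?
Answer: $2030$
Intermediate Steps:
$K{\left(W,C \right)} = 24 + C$ ($K{\left(W,C \right)} = C + 24 = 24 + C$)
$\left(K{\left(-11,8 \right)} + 26\right) 35 = \left(\left(24 + 8\right) + 26\right) 35 = \left(32 + 26\right) 35 = 58 \cdot 35 = 2030$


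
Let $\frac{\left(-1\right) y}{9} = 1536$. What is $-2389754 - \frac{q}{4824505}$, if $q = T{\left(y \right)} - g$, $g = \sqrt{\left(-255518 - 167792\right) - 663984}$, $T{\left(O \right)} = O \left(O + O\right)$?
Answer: $- \frac{11529762327722}{4824505} + \frac{i \sqrt{1087294}}{4824505} \approx -2.3898 \cdot 10^{6} + 0.00021613 i$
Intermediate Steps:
$y = -13824$ ($y = \left(-9\right) 1536 = -13824$)
$T{\left(O \right)} = 2 O^{2}$ ($T{\left(O \right)} = O 2 O = 2 O^{2}$)
$g = i \sqrt{1087294}$ ($g = \sqrt{\left(-255518 - 167792\right) - 663984} = \sqrt{-423310 - 663984} = \sqrt{-1087294} = i \sqrt{1087294} \approx 1042.7 i$)
$q = 382205952 - i \sqrt{1087294}$ ($q = 2 \left(-13824\right)^{2} - i \sqrt{1087294} = 2 \cdot 191102976 - i \sqrt{1087294} = 382205952 - i \sqrt{1087294} \approx 3.8221 \cdot 10^{8} - 1042.7 i$)
$-2389754 - \frac{q}{4824505} = -2389754 - \frac{382205952 - i \sqrt{1087294}}{4824505} = -2389754 - \left(382205952 - i \sqrt{1087294}\right) \frac{1}{4824505} = -2389754 - \left(\frac{382205952}{4824505} - \frac{i \sqrt{1087294}}{4824505}\right) = - \frac{11529762327722}{4824505} + \frac{i \sqrt{1087294}}{4824505}$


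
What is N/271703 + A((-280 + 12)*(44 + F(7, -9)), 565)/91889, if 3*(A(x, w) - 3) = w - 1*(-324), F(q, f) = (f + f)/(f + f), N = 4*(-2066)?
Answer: -2034122794/74899550901 ≈ -0.027158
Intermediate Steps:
N = -8264
F(q, f) = 1 (F(q, f) = (2*f)/((2*f)) = (2*f)*(1/(2*f)) = 1)
A(x, w) = 111 + w/3 (A(x, w) = 3 + (w - 1*(-324))/3 = 3 + (w + 324)/3 = 3 + (324 + w)/3 = 3 + (108 + w/3) = 111 + w/3)
N/271703 + A((-280 + 12)*(44 + F(7, -9)), 565)/91889 = -8264/271703 + (111 + (1/3)*565)/91889 = -8264*1/271703 + (111 + 565/3)*(1/91889) = -8264/271703 + (898/3)*(1/91889) = -8264/271703 + 898/275667 = -2034122794/74899550901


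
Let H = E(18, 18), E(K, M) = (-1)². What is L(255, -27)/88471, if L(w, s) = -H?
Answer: -1/88471 ≈ -1.1303e-5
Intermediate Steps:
E(K, M) = 1
H = 1
L(w, s) = -1 (L(w, s) = -1*1 = -1)
L(255, -27)/88471 = -1/88471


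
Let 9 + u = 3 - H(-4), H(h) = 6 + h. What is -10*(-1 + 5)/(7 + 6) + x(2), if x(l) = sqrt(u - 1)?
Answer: -40/13 + 3*I ≈ -3.0769 + 3.0*I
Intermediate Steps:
u = -8 (u = -9 + (3 - (6 - 4)) = -9 + (3 - 1*2) = -9 + (3 - 2) = -9 + 1 = -8)
x(l) = 3*I (x(l) = sqrt(-8 - 1) = sqrt(-9) = 3*I)
-10*(-1 + 5)/(7 + 6) + x(2) = -10*(-1 + 5)/(7 + 6) + 3*I = -40/13 + 3*I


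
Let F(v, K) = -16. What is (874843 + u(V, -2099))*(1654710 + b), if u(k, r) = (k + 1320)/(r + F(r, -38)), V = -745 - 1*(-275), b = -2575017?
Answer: -2415371300813/3 ≈ -8.0512e+11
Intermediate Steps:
V = -470 (V = -745 + 275 = -470)
u(k, r) = (1320 + k)/(-16 + r) (u(k, r) = (k + 1320)/(r - 16) = (1320 + k)/(-16 + r))
(874843 + u(V, -2099))*(1654710 + b) = (874843 + (1320 - 470)/(-16 - 2099))*(1654710 - 2575017) = (874843 + 850/(-2115))*(-920307) = (874843 - 1/2115*850)*(-920307) = (874843 - 170/423)*(-920307) = (370058419/423)*(-920307) = -2415371300813/3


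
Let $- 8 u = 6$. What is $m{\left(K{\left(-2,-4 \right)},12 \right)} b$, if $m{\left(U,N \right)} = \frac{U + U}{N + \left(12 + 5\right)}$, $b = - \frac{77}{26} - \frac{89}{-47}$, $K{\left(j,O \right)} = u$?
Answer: $\frac{135}{2444} \approx 0.055237$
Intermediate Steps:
$u = - \frac{3}{4}$ ($u = \left(- \frac{1}{8}\right) 6 = - \frac{3}{4} \approx -0.75$)
$K{\left(j,O \right)} = - \frac{3}{4}$
$b = - \frac{1305}{1222}$ ($b = \left(-77\right) \frac{1}{26} - - \frac{89}{47} = - \frac{77}{26} + \frac{89}{47} = - \frac{1305}{1222} \approx -1.0679$)
$m{\left(U,N \right)} = \frac{2 U}{17 + N}$ ($m{\left(U,N \right)} = \frac{2 U}{N + 17} = \frac{2 U}{17 + N}$)
$m{\left(K{\left(-2,-4 \right)},12 \right)} b = 2 \left(- \frac{3}{4}\right) \frac{1}{17 + 12} \left(- \frac{1305}{1222}\right) = 2 \left(- \frac{3}{4}\right) \frac{1}{29} \left(- \frac{1305}{1222}\right) = \left(- \frac{3}{58}\right) \left(- \frac{1305}{1222}\right) = \frac{135}{2444}$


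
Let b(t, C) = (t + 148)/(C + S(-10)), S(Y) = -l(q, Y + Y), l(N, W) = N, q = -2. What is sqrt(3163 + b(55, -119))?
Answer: 2*sqrt(1202071)/39 ≈ 56.225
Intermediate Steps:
S(Y) = 2 (S(Y) = -1*(-2) = 2)
b(t, C) = (148 + t)/(2 + C) (b(t, C) = (t + 148)/(C + 2) = (148 + t)/(2 + C))
sqrt(3163 + b(55, -119)) = sqrt(3163 + (148 + 55)/(2 - 119)) = sqrt(3163 + 203/(-117)) = sqrt(3163 - 1/117*203) = sqrt(3163 - 203/117) = sqrt(369868/117) = 2*sqrt(1202071)/39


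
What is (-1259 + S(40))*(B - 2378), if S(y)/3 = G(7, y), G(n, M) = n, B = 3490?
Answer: -1376656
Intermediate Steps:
S(y) = 21 (S(y) = 3*7 = 21)
(-1259 + S(40))*(B - 2378) = (-1259 + 21)*(3490 - 2378) = -1238*1112 = -1376656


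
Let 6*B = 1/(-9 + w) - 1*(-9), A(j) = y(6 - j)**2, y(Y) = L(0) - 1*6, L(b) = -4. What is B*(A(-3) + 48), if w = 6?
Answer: 1924/9 ≈ 213.78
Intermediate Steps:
y(Y) = -10 (y(Y) = -4 - 1*6 = -4 - 6 = -10)
A(j) = 100 (A(j) = (-10)**2 = 100)
B = 13/9 (B = (1/(-9 + 6) - 1*(-9))/6 = (1/(-3) + 9)/6 = (-1/3 + 9)/6 = (1/6)*(26/3) = 13/9 ≈ 1.4444)
B*(A(-3) + 48) = 13*(100 + 48)/9 = (13/9)*148 = 1924/9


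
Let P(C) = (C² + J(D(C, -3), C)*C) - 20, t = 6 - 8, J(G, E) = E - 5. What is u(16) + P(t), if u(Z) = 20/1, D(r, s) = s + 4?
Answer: 18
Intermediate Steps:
D(r, s) = 4 + s
J(G, E) = -5 + E
t = -2
P(C) = -20 + C² + C*(-5 + C) (P(C) = (C² + (-5 + C)*C) - 20 = (C² + C*(-5 + C)) - 20 = -20 + C² + C*(-5 + C))
u(Z) = 20 (u(Z) = 20*1 = 20)
u(16) + P(t) = 20 + (-20 + (-2)² - 2*(-5 - 2)) = 20 + (-20 + 4 - 2*(-7)) = 20 + (-20 + 4 + 14) = 20 - 2 = 18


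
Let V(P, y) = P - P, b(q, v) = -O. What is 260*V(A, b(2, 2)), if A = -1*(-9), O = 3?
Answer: 0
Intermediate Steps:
b(q, v) = -3 (b(q, v) = -1*3 = -3)
A = 9
V(P, y) = 0
260*V(A, b(2, 2)) = 260*0 = 0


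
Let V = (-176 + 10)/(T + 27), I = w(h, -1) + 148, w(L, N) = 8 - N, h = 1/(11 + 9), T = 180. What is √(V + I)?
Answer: √743659/69 ≈ 12.498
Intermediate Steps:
h = 1/20 ≈ 0.050000
I = 157 (I = (8 - 1*(-1)) + 148 = (8 + 1) + 148 = 9 + 148 = 157)
V = -166/207 (V = (-176 + 10)/(180 + 27) = -166/207 ≈ -0.80193)
√(V + I) = √(-166/207 + 157) = √(32333/207) = √743659/69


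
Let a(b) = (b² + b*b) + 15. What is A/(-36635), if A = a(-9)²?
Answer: -31329/36635 ≈ -0.85517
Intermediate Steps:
a(b) = 15 + 2*b² (a(b) = (b² + b²) + 15 = 2*b² + 15 = 15 + 2*b²)
A = 31329 (A = (15 + 2*(-9)²)² = (15 + 2*81)² = (15 + 162)² = 177² = 31329)
A/(-36635) = 31329/(-36635) = 31329*(-1/36635) = -31329/36635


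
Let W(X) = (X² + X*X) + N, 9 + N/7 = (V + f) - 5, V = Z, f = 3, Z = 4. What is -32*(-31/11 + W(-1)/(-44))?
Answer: 56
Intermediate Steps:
V = 4
N = -49 (N = -63 + 7*((4 + 3) - 5) = -63 + 7*(7 - 5) = -63 + 7*2 = -63 + 14 = -49)
W(X) = -49 + 2*X² (W(X) = (X² + X*X) - 49 = (X² + X²) - 49 = 2*X² - 49 = -49 + 2*X²)
-32*(-31/11 + W(-1)/(-44)) = -32*(-31/11 + (-49 + 2*(-1)²)/(-44)) = -32*(-31*1/11 + (-49 + 2*1)*(-1/44)) = -32*(-31/11 + (-49 + 2)*(-1/44)) = -32*(-31/11 - 47*(-1/44)) = -32*(-31/11 + 47/44) = -32*(-7/4) = 56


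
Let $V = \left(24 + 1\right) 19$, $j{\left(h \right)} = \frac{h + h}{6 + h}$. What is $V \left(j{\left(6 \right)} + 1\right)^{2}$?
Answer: $1900$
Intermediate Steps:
$j{\left(h \right)} = \frac{2 h}{6 + h}$
$V = 475$ ($V = 25 \cdot 19 = 475$)
$V \left(j{\left(6 \right)} + 1\right)^{2} = 475 \left(2 \cdot 6 \frac{1}{6 + 6} + 1\right)^{2} = 475 \left(2 \cdot 6 \cdot \frac{1}{12} + 1\right)^{2} = 475 \left(1 + 1\right)^{2} = 475 \cdot 2^{2} = 475 \cdot 4 = 1900$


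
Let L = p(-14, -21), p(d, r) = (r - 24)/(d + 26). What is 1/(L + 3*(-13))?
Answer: -4/171 ≈ -0.023392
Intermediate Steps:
p(d, r) = (-24 + r)/(26 + d)
L = -15/4 (L = (-24 - 21)/(26 - 14) = -45/12 = (1/12)*(-45) = -15/4 ≈ -3.7500)
1/(L + 3*(-13)) = 1/(-15/4 + 3*(-13)) = 1/(-15/4 - 39) = 1/(-171/4) = -4/171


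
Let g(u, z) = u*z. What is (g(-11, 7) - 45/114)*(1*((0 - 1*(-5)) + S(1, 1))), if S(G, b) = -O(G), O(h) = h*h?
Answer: -5882/19 ≈ -309.58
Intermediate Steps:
O(h) = h²
S(G, b) = -G²
(g(-11, 7) - 45/114)*(1*((0 - 1*(-5)) + S(1, 1))) = (-11*7 - 45/114)*(1*((0 - 1*(-5)) - 1*1²)) = (-77 - 45*1/114)*(1*((0 + 5) - 1*1)) = (-77 - 15/38)*(1*(5 - 1)) = -2941*4/38 = -2941/38*4 = -5882/19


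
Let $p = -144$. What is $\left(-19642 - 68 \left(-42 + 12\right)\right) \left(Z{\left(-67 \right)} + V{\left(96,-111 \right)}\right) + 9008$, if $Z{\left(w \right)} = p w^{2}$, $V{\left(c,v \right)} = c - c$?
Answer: $11378223440$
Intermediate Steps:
$V{\left(c,v \right)} = 0$
$Z{\left(w \right)} = - 144 w^{2}$
$\left(-19642 - 68 \left(-42 + 12\right)\right) \left(Z{\left(-67 \right)} + V{\left(96,-111 \right)}\right) + 9008 = \left(-19642 - 68 \left(-42 + 12\right)\right) \left(- 144 \left(-67\right)^{2} + 0\right) + 9008 = \left(-19642 - -2040\right) \left(\left(-144\right) 4489 + 0\right) + 9008 = \left(-19642 + 2040\right) \left(-646416 + 0\right) + 9008 = \left(-17602\right) \left(-646416\right) + 9008 = 11378214432 + 9008 = 11378223440$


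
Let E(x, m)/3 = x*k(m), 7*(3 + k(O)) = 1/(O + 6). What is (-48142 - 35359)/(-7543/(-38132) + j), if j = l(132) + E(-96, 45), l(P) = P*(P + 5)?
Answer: -378903155708/85977728129 ≈ -4.4070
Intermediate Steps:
k(O) = -3 + 1/(7*(6 + O)) (k(O) = -3 + 1/(7*(O + 6)) = -3 + 1/(7*(6 + O)))
E(x, m) = 3*x*(-125 - 21*m)/(7*(6 + m)) (E(x, m) = 3*(x*((-125 - 21*m)/(7*(6 + m)))) = 3*(x*(-125 - 21*m)/(7*(6 + m))) = 3*x*(-125 - 21*m)/(7*(6 + m)))
l(P) = P*(5 + P)
j = 2254716/119 (j = 132*(5 + 132) - 3*(-96)*(125 + 21*45)/(42 + 7*45) = 132*137 - 3*(-96)*(125 + 945)/(42 + 315) = 18084 - 3*(-96)*1070/357 = 18084 - 3*(-96)*1/357*1070 = 18084 + 102720/119 = 2254716/119 ≈ 18947.)
(-48142 - 35359)/(-7543/(-38132) + j) = (-48142 - 35359)/(-7543/(-38132) + 2254716/119) = -83501/(-7543*(-1/38132) + 2254716/119) = -83501/(7543/38132 + 2254716/119) = -83501/85977728129/4537708 = -83501*4537708/85977728129 = -378903155708/85977728129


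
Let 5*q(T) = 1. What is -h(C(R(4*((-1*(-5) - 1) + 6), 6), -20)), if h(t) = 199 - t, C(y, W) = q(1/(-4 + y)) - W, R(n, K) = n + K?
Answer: -894/5 ≈ -178.80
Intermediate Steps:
R(n, K) = K + n
q(T) = 1/5 (q(T) = (1/5)*1 = 1/5)
C(y, W) = 1/5 - W
-h(C(R(4*((-1*(-5) - 1) + 6), 6), -20)) = -(199 - (1/5 - 1*(-20))) = -(199 - (1/5 + 20)) = -(199 - 1*101/5) = -(199 - 101/5) = -1*894/5 = -894/5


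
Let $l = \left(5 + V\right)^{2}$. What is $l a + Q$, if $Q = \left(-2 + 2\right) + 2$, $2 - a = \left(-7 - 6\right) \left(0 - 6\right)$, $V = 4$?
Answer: $-6154$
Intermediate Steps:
$l = 81$ ($l = \left(5 + 4\right)^{2} = 9^{2} = 81$)
$a = -76$ ($a = 2 - \left(-7 - 6\right) \left(0 - 6\right) = 2 - \left(-13\right) \left(-6\right) = 2 - 78 = -76$)
$Q = 2$ ($Q = 0 + 2 = 2$)
$l a + Q = 81 \left(-76\right) + 2 = -6156 + 2 = -6154$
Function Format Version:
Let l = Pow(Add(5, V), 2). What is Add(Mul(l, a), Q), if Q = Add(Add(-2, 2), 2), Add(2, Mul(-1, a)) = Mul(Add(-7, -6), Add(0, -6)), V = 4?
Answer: -6154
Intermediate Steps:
l = 81 (l = Pow(Add(5, 4), 2) = Pow(9, 2) = 81)
a = -76 (a = Add(2, Mul(-1, Mul(Add(-7, -6), Add(0, -6)))) = Add(2, Mul(-1, Mul(-13, -6))) = Add(2, Mul(-1, 78)) = Add(2, -78) = -76)
Q = 2 (Q = Add(0, 2) = 2)
Add(Mul(l, a), Q) = Add(Mul(81, -76), 2) = Add(-6156, 2) = -6154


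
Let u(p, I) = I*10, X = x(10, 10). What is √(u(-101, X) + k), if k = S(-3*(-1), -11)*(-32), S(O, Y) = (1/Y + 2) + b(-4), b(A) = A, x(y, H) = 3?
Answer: √11726/11 ≈ 9.8442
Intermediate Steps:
X = 3
S(O, Y) = -2 + 1/Y (S(O, Y) = (1/Y + 2) - 4 = (2 + 1/Y) - 4 = -2 + 1/Y)
u(p, I) = 10*I
k = 736/11 (k = (-2 + 1/(-11))*(-32) = (-2 - 1/11)*(-32) = -23/11*(-32) = 736/11 ≈ 66.909)
√(u(-101, X) + k) = √(10*3 + 736/11) = √(30 + 736/11) = √(1066/11) = √11726/11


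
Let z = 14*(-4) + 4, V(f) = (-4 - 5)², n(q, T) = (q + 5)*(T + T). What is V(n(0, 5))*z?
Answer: -4212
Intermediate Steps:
n(q, T) = 2*T*(5 + q) (n(q, T) = (5 + q)*(2*T) = 2*T*(5 + q))
V(f) = 81 (V(f) = (-9)² = 81)
z = -52 (z = -56 + 4 = -52)
V(n(0, 5))*z = 81*(-52) = -4212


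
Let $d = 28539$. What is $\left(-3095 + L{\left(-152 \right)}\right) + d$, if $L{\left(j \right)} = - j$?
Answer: $25596$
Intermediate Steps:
$\left(-3095 + L{\left(-152 \right)}\right) + d = \left(-3095 - -152\right) + 28539 = \left(-3095 + 152\right) + 28539 = -2943 + 28539 = 25596$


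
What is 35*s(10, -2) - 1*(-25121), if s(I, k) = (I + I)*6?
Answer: 29321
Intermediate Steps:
s(I, k) = 12*I (s(I, k) = (2*I)*6 = 12*I)
35*s(10, -2) - 1*(-25121) = 35*(12*10) - 1*(-25121) = 35*120 + 25121 = 4200 + 25121 = 29321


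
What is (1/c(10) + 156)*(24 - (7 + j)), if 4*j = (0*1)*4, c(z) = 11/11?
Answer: 2669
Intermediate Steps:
c(z) = 1 (c(z) = 11*(1/11) = 1)
j = 0 (j = ((0*1)*4)/4 = (0*4)/4 = (¼)*0 = 0)
(1/c(10) + 156)*(24 - (7 + j)) = (1/1 + 156)*(24 - (7 + 0)) = (1 + 156)*(24 - 1*7) = 157*(24 - 7) = 157*17 = 2669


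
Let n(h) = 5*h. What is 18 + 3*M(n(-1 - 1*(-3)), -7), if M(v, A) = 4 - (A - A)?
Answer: 30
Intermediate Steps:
M(v, A) = 4 (M(v, A) = 4 - 1*0 = 4 + 0 = 4)
18 + 3*M(n(-1 - 1*(-3)), -7) = 18 + 3*4 = 18 + 12 = 30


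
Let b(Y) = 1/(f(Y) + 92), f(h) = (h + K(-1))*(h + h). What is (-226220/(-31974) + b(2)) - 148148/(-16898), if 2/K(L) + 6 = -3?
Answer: 272856464749/17212307628 ≈ 15.852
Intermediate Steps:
K(L) = -2/9 (K(L) = 2/(-6 - 3) = 2/(-9) = 2*(-⅑) = -2/9)
f(h) = 2*h*(-2/9 + h) (f(h) = (h - 2/9)*(h + h) = (-2/9 + h)*(2*h) = 2*h*(-2/9 + h))
b(Y) = 1/(92 + 2*Y*(-2 + 9*Y)/9) (b(Y) = 1/(2*Y*(-2 + 9*Y)/9 + 92) = 1/(92 + 2*Y*(-2 + 9*Y)/9))
(-226220/(-31974) + b(2)) - 148148/(-16898) = (-226220/(-31974) + 9/(2*(414 + 2*(-2 + 9*2)))) - 148148/(-16898) = (-226220*(-1/31974) + 9/(2*(414 + 2*(-2 + 18)))) - 148148*(-1/16898) = (113110/15987 + 9/(2*(414 + 2*16))) + 10582/1207 = (113110/15987 + 9/(2*(414 + 32))) + 10582/1207 = (113110/15987 + (9/2)/446) + 10582/1207 = (113110/15987 + (9/2)*(1/446)) + 10582/1207 = (113110/15987 + 9/892) + 10582/1207 = 101038003/14260404 + 10582/1207 = 272856464749/17212307628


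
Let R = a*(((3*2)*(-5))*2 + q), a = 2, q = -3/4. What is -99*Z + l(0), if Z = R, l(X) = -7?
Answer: 24043/2 ≈ 12022.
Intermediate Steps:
q = -3/4 (q = -3*1/4 = -3/4 ≈ -0.75000)
R = -243/2 (R = 2*(((3*2)*(-5))*2 - 3/4) = 2*((6*(-5))*2 - 3/4) = 2*(-30*2 - 3/4) = 2*(-60 - 3/4) = 2*(-243/4) = -243/2 ≈ -121.50)
Z = -243/2 ≈ -121.50
-99*Z + l(0) = -99*(-243/2) - 7 = 24057/2 - 7 = 24043/2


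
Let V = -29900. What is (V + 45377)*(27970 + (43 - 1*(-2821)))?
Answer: 477217818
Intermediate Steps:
(V + 45377)*(27970 + (43 - 1*(-2821))) = (-29900 + 45377)*(27970 + (43 - 1*(-2821))) = 15477*(27970 + (43 + 2821)) = 15477*(27970 + 2864) = 15477*30834 = 477217818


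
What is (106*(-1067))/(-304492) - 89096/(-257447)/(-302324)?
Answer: 1100371718505153/2962418152483922 ≈ 0.37144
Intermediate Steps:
(106*(-1067))/(-304492) - 89096/(-257447)/(-302324) = -113102*(-1/304492) - 89096*(-1/257447)*(-1/302324) = 56551/152246 + (89096/257447)*(-1/302324) = 56551/152246 - 22274/19458101707 = 1100371718505153/2962418152483922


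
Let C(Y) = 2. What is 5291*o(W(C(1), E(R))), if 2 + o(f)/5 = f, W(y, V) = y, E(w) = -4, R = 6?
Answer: 0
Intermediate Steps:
o(f) = -10 + 5*f
5291*o(W(C(1), E(R))) = 5291*(-10 + 5*2) = 5291*(-10 + 10) = 5291*0 = 0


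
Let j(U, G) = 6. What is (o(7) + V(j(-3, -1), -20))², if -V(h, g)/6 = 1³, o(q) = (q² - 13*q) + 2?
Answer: 2116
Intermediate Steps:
o(q) = 2 + q² - 13*q
V(h, g) = -6 (V(h, g) = -6*1³ = -6*1 = -6)
(o(7) + V(j(-3, -1), -20))² = ((2 + 7² - 13*7) - 6)² = ((2 + 49 - 91) - 6)² = (-40 - 6)² = (-46)² = 2116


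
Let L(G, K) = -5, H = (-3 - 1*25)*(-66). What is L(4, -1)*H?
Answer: -9240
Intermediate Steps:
H = 1848 (H = (-3 - 25)*(-66) = -28*(-66) = 1848)
L(4, -1)*H = -5*1848 = -9240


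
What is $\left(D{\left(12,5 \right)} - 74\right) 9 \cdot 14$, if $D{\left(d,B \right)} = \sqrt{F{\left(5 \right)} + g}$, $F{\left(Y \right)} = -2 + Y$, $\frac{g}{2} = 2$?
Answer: $-9324 + 126 \sqrt{7} \approx -8990.6$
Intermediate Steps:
$g = 4$ ($g = 2 \cdot 2 = 4$)
$D{\left(d,B \right)} = \sqrt{7}$ ($D{\left(d,B \right)} = \sqrt{\left(-2 + 5\right) + 4} = \sqrt{3 + 4} = \sqrt{7}$)
$\left(D{\left(12,5 \right)} - 74\right) 9 \cdot 14 = \left(\sqrt{7} - 74\right) 9 \cdot 14 = \left(-74 + \sqrt{7}\right) 126 = -9324 + 126 \sqrt{7}$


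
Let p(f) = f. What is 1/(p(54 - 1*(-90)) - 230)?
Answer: -1/86 ≈ -0.011628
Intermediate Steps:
1/(p(54 - 1*(-90)) - 230) = 1/((54 - 1*(-90)) - 230) = 1/((54 + 90) - 230) = 1/(144 - 230) = 1/(-86) = -1/86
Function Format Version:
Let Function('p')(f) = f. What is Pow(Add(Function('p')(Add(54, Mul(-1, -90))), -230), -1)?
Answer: Rational(-1, 86) ≈ -0.011628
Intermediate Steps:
Pow(Add(Function('p')(Add(54, Mul(-1, -90))), -230), -1) = Pow(Add(Add(54, Mul(-1, -90)), -230), -1) = Pow(Add(Add(54, 90), -230), -1) = Pow(Add(144, -230), -1) = Pow(-86, -1) = Rational(-1, 86)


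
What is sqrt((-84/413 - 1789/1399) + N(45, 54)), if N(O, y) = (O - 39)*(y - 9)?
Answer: sqrt(1829416520471)/82541 ≈ 16.387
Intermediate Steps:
N(O, y) = (-39 + O)*(-9 + y)
sqrt((-84/413 - 1789/1399) + N(45, 54)) = sqrt((-84/413 - 1789/1399) + (351 - 39*54 - 9*45 + 45*54)) = sqrt((-84*1/413 - 1789*1/1399) + (351 - 2106 - 405 + 2430)) = sqrt((-12/59 - 1789/1399) + 270) = sqrt(-122339/82541 + 270) = sqrt(22163731/82541) = sqrt(1829416520471)/82541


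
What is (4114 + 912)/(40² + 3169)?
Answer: 5026/4769 ≈ 1.0539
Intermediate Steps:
(4114 + 912)/(40² + 3169) = 5026/(1600 + 3169) = 5026/4769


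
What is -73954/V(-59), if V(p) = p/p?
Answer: -73954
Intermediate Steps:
V(p) = 1
-73954/V(-59) = -73954/1 = -73954*1 = -73954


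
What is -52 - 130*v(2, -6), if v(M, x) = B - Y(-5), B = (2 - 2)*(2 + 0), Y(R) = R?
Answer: -702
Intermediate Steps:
B = 0 (B = 0*2 = 0)
v(M, x) = 5 (v(M, x) = 0 - 1*(-5) = 0 + 5 = 5)
-52 - 130*v(2, -6) = -52 - 130*5 = -52 - 650 = -702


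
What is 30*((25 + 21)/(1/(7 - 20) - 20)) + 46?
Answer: -1978/87 ≈ -22.736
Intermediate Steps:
30*((25 + 21)/(1/(7 - 20) - 20)) + 46 = 30*(46/(1/(-13) - 20)) + 46 = 30*(46/(-1/13 - 20)) + 46 = 30*(46/(-261/13)) + 46 = 30*(46*(-13/261)) + 46 = 30*(-598/261) + 46 = -5980/87 + 46 = -1978/87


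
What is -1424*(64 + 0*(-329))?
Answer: -91136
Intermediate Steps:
-1424*(64 + 0*(-329)) = -1424*(64 + 0) = -1424*64 = -91136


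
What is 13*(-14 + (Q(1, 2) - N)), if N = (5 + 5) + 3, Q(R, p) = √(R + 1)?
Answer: -351 + 13*√2 ≈ -332.62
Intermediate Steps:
Q(R, p) = √(1 + R)
N = 13 (N = 10 + 3 = 13)
13*(-14 + (Q(1, 2) - N)) = 13*(-14 + (√(1 + 1) - 1*13)) = 13*(-14 + (√2 - 13)) = 13*(-14 + (-13 + √2)) = 13*(-27 + √2) = -351 + 13*√2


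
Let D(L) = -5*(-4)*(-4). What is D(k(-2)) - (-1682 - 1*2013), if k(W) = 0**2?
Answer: 3615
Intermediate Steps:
k(W) = 0
D(L) = -80 (D(L) = 20*(-4) = -80)
D(k(-2)) - (-1682 - 1*2013) = -80 - (-1682 - 1*2013) = -80 - (-1682 - 2013) = -80 - 1*(-3695) = -80 + 3695 = 3615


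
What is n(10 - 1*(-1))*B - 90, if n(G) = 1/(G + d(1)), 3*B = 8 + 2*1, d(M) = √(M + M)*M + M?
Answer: -6370/71 - 5*√2/213 ≈ -89.751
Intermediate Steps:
d(M) = M + √2*M^(3/2) (d(M) = √(2*M)*M + M = (√2*√M)*M + M = √2*M^(3/2) + M = M + √2*M^(3/2))
B = 10/3 (B = (8 + 2*1)/3 = (8 + 2)/3 = (⅓)*10 = 10/3 ≈ 3.3333)
n(G) = 1/(1 + G + √2) (n(G) = 1/(G + (1 + √2*1^(3/2))) = 1/(G + (1 + √2*1)) = 1/(G + (1 + √2)) = 1/(1 + G + √2))
n(10 - 1*(-1))*B - 90 = (10/3)/(1 + (10 - 1*(-1)) + √2) - 90 = (10/3)/(1 + (10 + 1) + √2) - 90 = (10/3)/(1 + 11 + √2) - 90 = (10/3)/(12 + √2) - 90 = 10/(3*(12 + √2)) - 90 = -90 + 10/(3*(12 + √2))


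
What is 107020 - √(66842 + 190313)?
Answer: 107020 - √257155 ≈ 1.0651e+5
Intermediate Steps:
107020 - √(66842 + 190313) = 107020 - √257155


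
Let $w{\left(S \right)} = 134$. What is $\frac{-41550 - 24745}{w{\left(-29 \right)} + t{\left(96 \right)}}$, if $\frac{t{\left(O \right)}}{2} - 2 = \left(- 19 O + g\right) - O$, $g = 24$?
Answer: $\frac{66295}{3654} \approx 18.143$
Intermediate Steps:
$t{\left(O \right)} = 52 - 40 O$ ($t{\left(O \right)} = 4 + 2 \left(\left(- 19 O + 24\right) - O\right) = 4 + 2 \left(\left(24 - 19 O\right) - O\right) = 4 + 2 \left(24 - 20 O\right) = 4 - \left(-48 + 40 O\right) = 52 - 40 O$)
$\frac{-41550 - 24745}{w{\left(-29 \right)} + t{\left(96 \right)}} = \frac{-41550 - 24745}{134 + \left(52 - 3840\right)} = - \frac{66295}{134 + \left(52 - 3840\right)} = - \frac{66295}{134 - 3788} = - \frac{66295}{-3654} = \left(-66295\right) \left(- \frac{1}{3654}\right) = \frac{66295}{3654}$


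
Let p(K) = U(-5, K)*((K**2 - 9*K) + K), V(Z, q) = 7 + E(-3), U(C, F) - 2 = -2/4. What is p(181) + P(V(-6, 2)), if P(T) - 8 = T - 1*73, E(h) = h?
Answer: 93817/2 ≈ 46909.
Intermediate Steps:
U(C, F) = 3/2 (U(C, F) = 2 - 2/4 = 2 - 2*1/4 = 2 - 1/2 = 3/2)
V(Z, q) = 4 (V(Z, q) = 7 - 3 = 4)
P(T) = -65 + T (P(T) = 8 + (T - 1*73) = 8 + (T - 73) = 8 + (-73 + T) = -65 + T)
p(K) = -12*K + 3*K**2/2 (p(K) = 3*((K**2 - 9*K) + K)/2 = 3*(K**2 - 8*K)/2 = -12*K + 3*K**2/2)
p(181) + P(V(-6, 2)) = (3/2)*181*(-8 + 181) + (-65 + 4) = (3/2)*181*173 - 61 = 93939/2 - 61 = 93817/2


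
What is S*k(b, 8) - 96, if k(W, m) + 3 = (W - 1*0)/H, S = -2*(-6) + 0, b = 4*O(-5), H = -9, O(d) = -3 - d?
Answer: -428/3 ≈ -142.67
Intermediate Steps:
b = 8 (b = 4*(-3 - 1*(-5)) = 4*(-3 + 5) = 4*2 = 8)
S = 12 (S = 12 + 0 = 12)
k(W, m) = -3 - W/9 (k(W, m) = -3 + (W - 1*0)/(-9) = -3 + (W + 0)*(-1/9) = -3 + W*(-1/9) = -3 - W/9)
S*k(b, 8) - 96 = 12*(-3 - 1/9*8) - 96 = 12*(-3 - 8/9) - 96 = 12*(-35/9) - 96 = -140/3 - 96 = -428/3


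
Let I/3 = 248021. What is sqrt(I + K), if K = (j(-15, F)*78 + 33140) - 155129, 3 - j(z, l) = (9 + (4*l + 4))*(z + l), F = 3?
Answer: 2*sqrt(161427) ≈ 803.56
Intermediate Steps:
j(z, l) = 3 - (13 + 4*l)*(l + z) (j(z, l) = 3 - (9 + (4*l + 4))*(z + l) = 3 - (9 + (4 + 4*l))*(l + z) = 3 - (13 + 4*l)*(l + z))
I = 744063 (I = 3*248021 = 744063)
K = -98355 (K = ((3 - 13*3 - 13*(-15) - 4*3**2 - 4*3*(-15))*78 + 33140) - 155129 = ((3 - 39 + 195 - 4*9 + 180)*78 + 33140) - 155129 = ((3 - 39 + 195 - 36 + 180)*78 + 33140) - 155129 = (303*78 + 33140) - 155129 = (23634 + 33140) - 155129 = 56774 - 155129 = -98355)
sqrt(I + K) = sqrt(744063 - 98355) = sqrt(645708) = 2*sqrt(161427)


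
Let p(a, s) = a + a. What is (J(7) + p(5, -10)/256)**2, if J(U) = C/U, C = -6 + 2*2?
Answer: 48841/802816 ≈ 0.060837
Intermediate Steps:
p(a, s) = 2*a
C = -2 (C = -6 + 4 = -2)
J(U) = -2/U
(J(7) + p(5, -10)/256)**2 = (-2/7 + (2*5)/256)**2 = (-2*1/7 + 10*(1/256))**2 = (-2/7 + 5/128)**2 = (-221/896)**2 = 48841/802816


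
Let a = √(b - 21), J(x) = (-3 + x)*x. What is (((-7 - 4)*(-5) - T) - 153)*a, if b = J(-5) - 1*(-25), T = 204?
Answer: -604*√11 ≈ -2003.2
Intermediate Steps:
J(x) = x*(-3 + x)
b = 65 (b = -5*(-3 - 5) - 1*(-25) = -5*(-8) + 25 = 40 + 25 = 65)
a = 2*√11 (a = √(65 - 21) = √44 = 2*√11 ≈ 6.6332)
(((-7 - 4)*(-5) - T) - 153)*a = (((-7 - 4)*(-5) - 1*204) - 153)*(2*√11) = ((-11*(-5) - 204) - 153)*(2*√11) = ((55 - 204) - 153)*(2*√11) = (-149 - 153)*(2*√11) = -604*√11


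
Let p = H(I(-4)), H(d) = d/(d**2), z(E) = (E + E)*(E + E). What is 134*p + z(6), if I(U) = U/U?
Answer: 278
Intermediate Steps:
I(U) = 1
z(E) = 4*E**2 (z(E) = (2*E)*(2*E) = 4*E**2)
H(d) = 1/d (H(d) = d/d**2 = 1/d)
p = 1 (p = 1/1 = 1)
134*p + z(6) = 134*1 + 4*6**2 = 134 + 4*36 = 134 + 144 = 278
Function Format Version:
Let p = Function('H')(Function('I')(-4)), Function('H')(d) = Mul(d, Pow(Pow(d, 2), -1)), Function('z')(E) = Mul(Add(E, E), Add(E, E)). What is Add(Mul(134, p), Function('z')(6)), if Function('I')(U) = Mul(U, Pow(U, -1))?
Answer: 278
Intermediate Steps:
Function('I')(U) = 1
Function('z')(E) = Mul(4, Pow(E, 2)) (Function('z')(E) = Mul(Mul(2, E), Mul(2, E)) = Mul(4, Pow(E, 2)))
Function('H')(d) = Pow(d, -1) (Function('H')(d) = Mul(d, Pow(d, -2)) = Pow(d, -1))
p = 1 (p = Pow(1, -1) = 1)
Add(Mul(134, p), Function('z')(6)) = Add(Mul(134, 1), Mul(4, Pow(6, 2))) = Add(134, Mul(4, 36)) = Add(134, 144) = 278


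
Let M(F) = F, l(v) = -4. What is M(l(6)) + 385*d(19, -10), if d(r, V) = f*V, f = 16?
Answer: -61604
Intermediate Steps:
d(r, V) = 16*V
M(l(6)) + 385*d(19, -10) = -4 + 385*(16*(-10)) = -4 + 385*(-160) = -4 - 61600 = -61604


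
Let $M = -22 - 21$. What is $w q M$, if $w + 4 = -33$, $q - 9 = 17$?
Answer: $41366$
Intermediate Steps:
$q = 26$ ($q = 9 + 17 = 26$)
$w = -37$ ($w = -4 - 33 = -37$)
$M = -43$
$w q M = \left(-37\right) 26 \left(-43\right) = \left(-962\right) \left(-43\right) = 41366$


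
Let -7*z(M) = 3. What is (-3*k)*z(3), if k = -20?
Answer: -180/7 ≈ -25.714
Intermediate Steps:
z(M) = -3/7 (z(M) = -⅐*3 = -3/7)
(-3*k)*z(3) = -3*(-20)*(-3/7) = 60*(-3/7) = -180/7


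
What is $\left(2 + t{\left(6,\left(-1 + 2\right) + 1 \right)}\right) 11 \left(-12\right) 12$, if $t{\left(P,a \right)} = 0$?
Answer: $-3168$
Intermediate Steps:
$\left(2 + t{\left(6,\left(-1 + 2\right) + 1 \right)}\right) 11 \left(-12\right) 12 = \left(2 + 0\right) 11 \left(-12\right) 12 = 2 \cdot 11 \left(-12\right) 12 = 22 \left(-12\right) 12 = \left(-264\right) 12 = -3168$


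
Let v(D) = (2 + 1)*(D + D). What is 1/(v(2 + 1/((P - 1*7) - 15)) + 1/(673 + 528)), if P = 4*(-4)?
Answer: 22819/270244 ≈ 0.084439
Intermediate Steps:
P = -16
v(D) = 6*D (v(D) = 3*(2*D) = 6*D)
1/(v(2 + 1/((P - 1*7) - 15)) + 1/(673 + 528)) = 1/(6*(2 + 1/((-16 - 1*7) - 15)) + 1/(673 + 528)) = 1/(6*(2 + 1/((-16 - 7) - 15)) + 1/1201) = 1/(6*(2 + 1/(-23 - 15)) + 1/1201) = 1/(6*(2 + 1/(-38)) + 1/1201) = 1/(6*(2 - 1/38) + 1/1201) = 1/(6*(75/38) + 1/1201) = 1/(225/19 + 1/1201) = 1/(270244/22819) = 22819/270244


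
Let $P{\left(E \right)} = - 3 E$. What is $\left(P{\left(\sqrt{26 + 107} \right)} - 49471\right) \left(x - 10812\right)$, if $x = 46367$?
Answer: $-1758941405 - 106665 \sqrt{133} \approx -1.7602 \cdot 10^{9}$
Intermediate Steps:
$P{\left(E \right)} = - 3 E$
$\left(P{\left(\sqrt{26 + 107} \right)} - 49471\right) \left(x - 10812\right) = \left(- 3 \sqrt{26 + 107} - 49471\right) \left(46367 - 10812\right) = \left(- 3 \sqrt{133} - 49471\right) 35555 = \left(-49471 - 3 \sqrt{133}\right) 35555 = -1758941405 - 106665 \sqrt{133}$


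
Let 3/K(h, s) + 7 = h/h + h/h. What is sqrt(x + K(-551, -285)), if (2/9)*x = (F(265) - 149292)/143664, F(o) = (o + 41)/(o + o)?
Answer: I*sqrt(8497125138354)/1269032 ≈ 2.297*I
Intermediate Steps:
K(h, s) = -3/5 (K(h, s) = 3/(-7 + (h/h + h/h)) = 3/(-7 + (1 + 1)) = 3/(-7 + 2) = 3/(-5) = 3*(-1/5) = -3/5)
F(o) = (41 + o)/(2*o) (F(o) = (41 + o)/((2*o)) = (41 + o)*(1/(2*o)) = (41 + o)/(2*o))
x = -118686681/25380640 (x = 9*(((1/2)*(41 + 265)/265 - 149292)/143664)/2 = 9*(((1/2)*(1/265)*306 - 149292)*(1/143664))/2 = 9*((153/265 - 149292)*(1/143664))/2 = 9*(-39562227/265*1/143664)/2 = (9/2)*(-13187409/12690320) = -118686681/25380640 ≈ -4.6763)
sqrt(x + K(-551, -285)) = sqrt(-118686681/25380640 - 3/5) = sqrt(-26783013/5076128) = I*sqrt(8497125138354)/1269032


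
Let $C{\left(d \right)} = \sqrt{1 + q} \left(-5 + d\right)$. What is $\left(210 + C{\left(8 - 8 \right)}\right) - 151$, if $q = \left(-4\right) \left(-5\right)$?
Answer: $59 - 5 \sqrt{21} \approx 36.087$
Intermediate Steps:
$q = 20$
$C{\left(d \right)} = \sqrt{21} \left(-5 + d\right)$ ($C{\left(d \right)} = \sqrt{1 + 20} \left(-5 + d\right) = \sqrt{21} \left(-5 + d\right)$)
$\left(210 + C{\left(8 - 8 \right)}\right) - 151 = \left(210 + \sqrt{21} \left(-5 + \left(8 - 8\right)\right)\right) - 151 = \left(210 + \sqrt{21} \left(-5 + 0\right)\right) - 151 = \left(210 + \sqrt{21} \left(-5\right)\right) - 151 = \left(210 - 5 \sqrt{21}\right) - 151 = 59 - 5 \sqrt{21}$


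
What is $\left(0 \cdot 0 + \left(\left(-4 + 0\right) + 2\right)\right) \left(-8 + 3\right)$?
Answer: $10$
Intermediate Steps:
$\left(0 \cdot 0 + \left(\left(-4 + 0\right) + 2\right)\right) \left(-8 + 3\right) = \left(0 + \left(-4 + 2\right)\right) \left(-5\right) = \left(0 - 2\right) \left(-5\right) = \left(-2\right) \left(-5\right) = 10$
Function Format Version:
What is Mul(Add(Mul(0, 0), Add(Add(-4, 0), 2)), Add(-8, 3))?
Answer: 10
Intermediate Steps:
Mul(Add(Mul(0, 0), Add(Add(-4, 0), 2)), Add(-8, 3)) = Mul(Add(0, Add(-4, 2)), -5) = Mul(Add(0, -2), -5) = Mul(-2, -5) = 10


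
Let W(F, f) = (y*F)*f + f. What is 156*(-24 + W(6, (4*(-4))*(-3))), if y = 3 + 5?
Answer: 363168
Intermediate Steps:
y = 8
W(F, f) = f + 8*F*f (W(F, f) = (8*F)*f + f = 8*F*f + f = f + 8*F*f)
156*(-24 + W(6, (4*(-4))*(-3))) = 156*(-24 + ((4*(-4))*(-3))*(1 + 8*6)) = 156*(-24 + (-16*(-3))*(1 + 48)) = 156*(-24 + 48*49) = 156*(-24 + 2352) = 156*2328 = 363168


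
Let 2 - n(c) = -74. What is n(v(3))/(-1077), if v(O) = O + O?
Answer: -76/1077 ≈ -0.070566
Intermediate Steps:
v(O) = 2*O
n(c) = 76 (n(c) = 2 - 1*(-74) = 2 + 74 = 76)
n(v(3))/(-1077) = 76/(-1077) = 76*(-1/1077) = -76/1077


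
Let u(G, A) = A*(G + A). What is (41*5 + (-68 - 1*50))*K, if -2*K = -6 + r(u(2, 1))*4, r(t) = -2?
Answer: 609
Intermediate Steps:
u(G, A) = A*(A + G)
K = 7 (K = -(-6 - 2*4)/2 = -(-6 - 8)/2 = -1/2*(-14) = 7)
(41*5 + (-68 - 1*50))*K = (41*5 + (-68 - 1*50))*7 = (205 + (-68 - 50))*7 = (205 - 118)*7 = 87*7 = 609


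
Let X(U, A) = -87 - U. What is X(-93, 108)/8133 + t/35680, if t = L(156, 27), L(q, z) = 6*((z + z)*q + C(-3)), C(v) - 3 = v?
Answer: 8568509/6045530 ≈ 1.4173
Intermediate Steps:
C(v) = 3 + v
L(q, z) = 12*q*z (L(q, z) = 6*((z + z)*q + (3 - 3)) = 6*((2*z)*q + 0) = 6*(2*q*z + 0) = 6*(2*q*z) = 12*q*z)
t = 50544 (t = 12*156*27 = 50544)
X(-93, 108)/8133 + t/35680 = (-87 - 1*(-93))/8133 + 50544/35680 = (-87 + 93)*(1/8133) + 50544*(1/35680) = 6*(1/8133) + 3159/2230 = 2/2711 + 3159/2230 = 8568509/6045530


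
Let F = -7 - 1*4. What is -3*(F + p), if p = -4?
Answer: 45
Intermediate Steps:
F = -11 (F = -7 - 4 = -11)
-3*(F + p) = -3*(-11 - 4) = -3*(-15) = 45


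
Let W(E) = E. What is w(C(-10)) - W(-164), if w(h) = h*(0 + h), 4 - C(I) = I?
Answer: 360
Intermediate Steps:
C(I) = 4 - I
w(h) = h**2 (w(h) = h*h = h**2)
w(C(-10)) - W(-164) = (4 - 1*(-10))**2 - 1*(-164) = (4 + 10)**2 + 164 = 14**2 + 164 = 196 + 164 = 360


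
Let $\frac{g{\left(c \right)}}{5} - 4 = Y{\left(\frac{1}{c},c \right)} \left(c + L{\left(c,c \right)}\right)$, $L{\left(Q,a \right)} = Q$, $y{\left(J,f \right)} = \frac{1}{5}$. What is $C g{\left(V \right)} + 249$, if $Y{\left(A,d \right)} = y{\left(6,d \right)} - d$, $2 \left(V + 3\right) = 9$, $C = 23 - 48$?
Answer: $\frac{473}{2} \approx 236.5$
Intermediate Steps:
$C = -25$
$y{\left(J,f \right)} = \frac{1}{5}$
$V = \frac{3}{2}$ ($V = -3 + \frac{1}{2} \cdot 9 = -3 + \frac{9}{2} = \frac{3}{2} \approx 1.5$)
$Y{\left(A,d \right)} = \frac{1}{5} - d$
$g{\left(c \right)} = 20 + 10 c \left(\frac{1}{5} - c\right)$ ($g{\left(c \right)} = 20 + 5 \left(\frac{1}{5} - c\right) \left(c + c\right) = 20 + 5 \left(\frac{1}{5} - c\right) 2 c = 20 + 5 \cdot 2 c \left(\frac{1}{5} - c\right) = 20 + 10 c \left(\frac{1}{5} - c\right)$)
$C g{\left(V \right)} + 249 = - 25 \left(20 - 3 \left(-1 + 5 \cdot \frac{3}{2}\right)\right) + 249 = - 25 \left(20 - 3 \left(-1 + \frac{15}{2}\right)\right) + 249 = - 25 \left(20 - 3 \cdot \frac{13}{2}\right) + 249 = - 25 \left(20 - \frac{39}{2}\right) + 249 = \left(-25\right) \frac{1}{2} + 249 = - \frac{25}{2} + 249 = \frac{473}{2}$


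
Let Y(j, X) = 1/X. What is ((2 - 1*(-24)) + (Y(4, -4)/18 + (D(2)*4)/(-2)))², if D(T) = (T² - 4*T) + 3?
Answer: 4060225/5184 ≈ 783.22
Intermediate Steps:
D(T) = 3 + T² - 4*T
((2 - 1*(-24)) + (Y(4, -4)/18 + (D(2)*4)/(-2)))² = ((2 - 1*(-24)) + (1/(-4*18) + ((3 + 2² - 4*2)*4)/(-2)))² = ((2 + 24) + (-¼*1/18 + ((3 + 4 - 8)*4)*(-½)))² = (26 + (-1/72 - 1*4*(-½)))² = (26 + (-1/72 - 4*(-½)))² = (26 + (-1/72 + 2))² = (26 + 143/72)² = (2015/72)² = 4060225/5184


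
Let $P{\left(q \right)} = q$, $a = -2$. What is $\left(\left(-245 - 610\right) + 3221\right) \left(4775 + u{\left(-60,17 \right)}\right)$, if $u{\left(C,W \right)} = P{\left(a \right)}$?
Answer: $11292918$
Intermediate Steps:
$u{\left(C,W \right)} = -2$
$\left(\left(-245 - 610\right) + 3221\right) \left(4775 + u{\left(-60,17 \right)}\right) = \left(\left(-245 - 610\right) + 3221\right) \left(4775 - 2\right) = \left(\left(-245 - 610\right) + 3221\right) 4773 = \left(-855 + 3221\right) 4773 = 2366 \cdot 4773 = 11292918$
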